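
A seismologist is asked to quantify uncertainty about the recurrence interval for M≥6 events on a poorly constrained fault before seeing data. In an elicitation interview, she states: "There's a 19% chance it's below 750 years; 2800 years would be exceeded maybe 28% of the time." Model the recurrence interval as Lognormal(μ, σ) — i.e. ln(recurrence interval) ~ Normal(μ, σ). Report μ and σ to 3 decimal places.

If T ~ Lognormal(μ,σ) then ln T ~ Normal(μ,σ), so the p-quantile of ln T is μ + z_p·σ.
ln(750) = 6.62 and ln(2800) = 7.937; z_{0.19} = -0.8779, z_{0.72} = 0.5828.
σ = (7.937 − 6.62)/(0.5828 − (-0.8779)) = 0.902.
μ = 6.62 − (-0.8779)·0.902 = 7.412.

μ ≈ 7.412, σ ≈ 0.902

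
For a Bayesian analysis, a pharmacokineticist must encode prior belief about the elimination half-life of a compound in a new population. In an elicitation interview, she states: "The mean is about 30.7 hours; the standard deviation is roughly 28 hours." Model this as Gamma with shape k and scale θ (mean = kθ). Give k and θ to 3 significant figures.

For Gamma(k, scale θ): mean = kθ, variance = kθ², so CV = 1/√k.
CV = SD/mean = 28/30.7 = 0.9121, hence k = 1/CV² = 1.2.
Then θ = mean/k = 30.7/1.2 = 25.5.

k ≈ 1.2, θ ≈ 25.5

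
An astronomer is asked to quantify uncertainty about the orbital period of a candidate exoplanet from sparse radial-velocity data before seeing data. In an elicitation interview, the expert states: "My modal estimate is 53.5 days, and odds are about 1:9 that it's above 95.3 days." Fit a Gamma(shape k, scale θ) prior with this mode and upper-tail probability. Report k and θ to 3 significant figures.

k ≈ 6.71, θ ≈ 9.37

Gamma(k,θ) with k>1 has mode (k−1)θ, so θ = 53.5/(k−1).
Need P(X < 95.3) = 0.9 with θ tied to k this way. Start at k = 2, θ = 53.5: P(X<95.3) ≈ 0.532.
Too low — raise k to concentrate. Iterating converges to k ≈ 6.71.
Then θ = 53.5/(6.71−1) ≈ 9.37.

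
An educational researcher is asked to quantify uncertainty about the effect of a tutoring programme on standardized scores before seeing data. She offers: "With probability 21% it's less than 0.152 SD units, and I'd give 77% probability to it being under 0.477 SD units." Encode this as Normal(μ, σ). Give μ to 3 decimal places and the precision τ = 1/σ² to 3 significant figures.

μ = 0.322, τ = 22.6

The p-quantile of Normal(μ,σ) is μ + z_p·σ, with z_{0.21} = -0.8064 and z_{0.77} = 0.7388.
Eliminate σ: μ = (z₂·x₁ − z₁·x₂)/(z₂ − z₁) = (0.7388·0.152 − (-0.8064)·0.477)/1.545 = 0.322.
Then σ = (x₂ − x₁)/(z₂ − z₁) = (0.477 − 0.152)/1.545 = 0.210.
Precision τ = 1/σ² = 1/0.2103² = 22.6.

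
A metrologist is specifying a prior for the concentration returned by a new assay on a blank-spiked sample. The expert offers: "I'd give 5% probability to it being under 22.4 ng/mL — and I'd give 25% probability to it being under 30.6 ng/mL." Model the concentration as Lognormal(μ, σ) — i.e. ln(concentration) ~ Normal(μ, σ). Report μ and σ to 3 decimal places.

μ ≈ 3.638, σ ≈ 0.321

If T ~ Lognormal(μ,σ) then ln T ~ Normal(μ,σ), so the p-quantile of ln T is μ + z_p·σ.
ln(22.4) = 3.109 and ln(30.6) = 3.421; z_{0.05} = -1.645, z_{0.25} = -0.6745.
σ = (3.421 − 3.109)/(-0.6745 − (-1.645)) = 0.321.
μ = 3.109 − (-1.645)·0.321 = 3.638.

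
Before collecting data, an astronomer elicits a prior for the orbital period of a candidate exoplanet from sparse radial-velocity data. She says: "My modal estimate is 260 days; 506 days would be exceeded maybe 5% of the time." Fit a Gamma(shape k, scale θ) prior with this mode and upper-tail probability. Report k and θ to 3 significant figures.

Gamma(k,θ) with k>1 has mode (k−1)θ, so θ = 260/(k−1).
Need P(X < 506) = 0.95 with θ tied to k this way. Start at k = 2, θ = 260: P(X<506) ≈ 0.579.
Too low — raise k to concentrate. Iterating converges to k ≈ 7.26.
Then θ = 260/(7.26−1) ≈ 41.5.

k ≈ 7.26, θ ≈ 41.5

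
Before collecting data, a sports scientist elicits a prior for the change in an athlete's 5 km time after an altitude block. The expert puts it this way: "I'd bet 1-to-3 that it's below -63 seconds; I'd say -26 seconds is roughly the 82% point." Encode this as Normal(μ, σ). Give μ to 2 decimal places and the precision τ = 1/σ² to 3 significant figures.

For Normal(μ,σ), the p-quantile is μ + z_p·σ. Here z_{0.25} = -0.6745, z_{0.82} = 0.9154.
So -63 = μ − 0.6745σ and -26 = μ + 0.9154σ.
Subtracting: σ = (-26 − -63)/(0.9154 − (-0.6745)) = 23.27.
Then μ = -63 − (-0.6745)·23.27 = -47.30.
Precision τ = 1/σ² = 1/23.27² = 0.00185.

μ = -47.30, τ = 0.00185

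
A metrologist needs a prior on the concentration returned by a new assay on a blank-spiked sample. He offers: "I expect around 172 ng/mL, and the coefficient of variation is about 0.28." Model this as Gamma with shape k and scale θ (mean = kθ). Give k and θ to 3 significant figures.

For Gamma(k, scale θ): mean = kθ, variance = kθ², so CV = 1/√k.
CV = 0.28, hence k = 1/CV² = 12.8.
Then θ = mean/k = 172/12.8 = 13.5.

k ≈ 12.8, θ ≈ 13.5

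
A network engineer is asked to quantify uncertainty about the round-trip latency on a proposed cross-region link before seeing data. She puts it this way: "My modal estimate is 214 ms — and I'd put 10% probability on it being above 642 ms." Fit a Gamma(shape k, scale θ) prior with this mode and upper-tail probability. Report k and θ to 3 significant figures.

Gamma(k,θ) with k>1 has mode (k−1)θ, so θ = 214/(k−1).
Need P(X < 642) = 0.9 with θ tied to k this way. Start at k = 2, θ = 214: P(X<642) ≈ 0.801.
Too low — raise k to concentrate. Iterating converges to k ≈ 2.58.
Then θ = 214/(2.58−1) ≈ 136.

k ≈ 2.58, θ ≈ 136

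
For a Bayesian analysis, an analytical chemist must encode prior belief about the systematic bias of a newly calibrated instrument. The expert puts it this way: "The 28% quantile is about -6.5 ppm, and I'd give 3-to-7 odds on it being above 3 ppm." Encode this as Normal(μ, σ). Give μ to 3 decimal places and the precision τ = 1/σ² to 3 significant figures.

For Normal(μ,σ), the p-quantile is μ + z_p·σ. Here z_{0.28} = -0.5828, z_{0.7} = 0.5244.
So -6.5 = μ − 0.5828σ and 3 = μ + 0.5244σ.
Subtracting: σ = (3 − -6.5)/(0.5244 − (-0.5828)) = 8.580.
Then μ = -6.5 − (-0.5828)·8.580 = -1.499.
Precision τ = 1/σ² = 1/8.58² = 0.0136.

μ = -1.499, τ = 0.0136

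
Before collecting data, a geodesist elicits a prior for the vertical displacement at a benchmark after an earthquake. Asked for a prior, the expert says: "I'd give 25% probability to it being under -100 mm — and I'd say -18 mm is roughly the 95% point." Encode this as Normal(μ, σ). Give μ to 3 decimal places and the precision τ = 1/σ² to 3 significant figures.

The p-quantile of Normal(μ,σ) is μ + z_p·σ, with z_{0.25} = -0.6745 and z_{0.95} = 1.645.
Eliminate σ: μ = (z₂·x₁ − z₁·x₂)/(z₂ − z₁) = (1.645·-100 − (-0.6745)·-18)/2.319 = -76.154.
Then σ = (x₂ − x₁)/(z₂ − z₁) = (-18 − -100)/2.319 = 35.355.
Precision τ = 1/σ² = 1/35.35² = 0.0008.

μ = -76.154, τ = 0.0008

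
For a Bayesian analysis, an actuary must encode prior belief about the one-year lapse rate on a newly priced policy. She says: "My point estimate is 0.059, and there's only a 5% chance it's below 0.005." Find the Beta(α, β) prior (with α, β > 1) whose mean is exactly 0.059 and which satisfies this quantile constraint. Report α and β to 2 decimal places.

α ≈ 1.22, β ≈ 19.47

With mean 0.059 fixed, write α = 0.059s, β = 0.941s where s = α+β.
Need P(θ < 0.005) = 0.05 under Beta(0.059s, 0.941s). Normal approximation: (q−m)/√(m(1−m)/s) ≈ z_{0.05} = -1.64, so s ≈ 0.059·0.941·(-1.64)²/(0.005−0.059)² = 51.5.
At s = 51.5: P(θ<0.005) ≈ 0.002. Adjusting to match 0.05 gives s ≈ 20.69.
So α = 0.059·20.69 ≈ 1.22, β = 0.941·20.69 ≈ 19.47.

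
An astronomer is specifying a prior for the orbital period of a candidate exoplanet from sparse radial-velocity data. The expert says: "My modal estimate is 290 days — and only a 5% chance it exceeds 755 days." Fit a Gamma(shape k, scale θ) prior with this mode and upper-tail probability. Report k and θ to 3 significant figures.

k ≈ 3.95, θ ≈ 98.2

Gamma(k,θ) with k>1 has mode (k−1)θ, so θ = 290/(k−1).
Need P(X < 755) = 0.95 with θ tied to k this way. Start at k = 2, θ = 290: P(X<755) ≈ 0.733.
Too low — raise k to concentrate. Iterating converges to k ≈ 3.95.
Then θ = 290/(3.95−1) ≈ 98.2.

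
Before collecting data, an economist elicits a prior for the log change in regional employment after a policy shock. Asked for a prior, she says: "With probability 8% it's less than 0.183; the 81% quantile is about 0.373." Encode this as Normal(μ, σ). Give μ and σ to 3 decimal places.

μ = 0.300, σ = 0.083

For Normal(μ,σ), the p-quantile is μ + z_p·σ. Here z_{0.08} = -1.405, z_{0.81} = 0.8779.
So 0.183 = μ − 1.405σ and 0.373 = μ + 0.8779σ.
Subtracting: σ = (0.373 − 0.183)/(0.8779 − (-1.405)) = 0.083.
Then μ = 0.183 − (-1.405)·0.083 = 0.300.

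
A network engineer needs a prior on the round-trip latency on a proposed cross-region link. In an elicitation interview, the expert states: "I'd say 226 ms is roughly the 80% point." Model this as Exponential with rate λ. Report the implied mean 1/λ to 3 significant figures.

P(T < 226.0) = 1 − e^(−λ·226.0) = 0.8, so λ = −ln(1−0.8)/226.0 = −ln(0.2)/226.0 = 0.00712.
Mean = 1/λ = 140 ms.

mean ≈ 140 ms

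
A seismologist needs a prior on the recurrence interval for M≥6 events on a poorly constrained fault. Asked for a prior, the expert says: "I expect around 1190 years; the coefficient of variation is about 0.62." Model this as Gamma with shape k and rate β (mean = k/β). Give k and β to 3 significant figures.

For Gamma(k, rate β): mean = k/β, variance = k/β², so CV = 1/√k.
CV = 0.62, hence k = 1/CV² = 2.6.
Then β = k/mean = 2.6/1190 = 0.00219.

k ≈ 2.6, β ≈ 0.00219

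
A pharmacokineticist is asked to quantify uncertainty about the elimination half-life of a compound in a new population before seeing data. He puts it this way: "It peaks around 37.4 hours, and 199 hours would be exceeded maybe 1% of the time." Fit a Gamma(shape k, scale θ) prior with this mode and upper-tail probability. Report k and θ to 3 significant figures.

Gamma(k,θ) with k>1 has mode (k−1)θ, so θ = 37.4/(k−1).
Need P(X < 199) = 0.99 with θ tied to k this way. Start at k = 2, θ = 37.4: P(X<199) ≈ 0.969.
Too low — raise k to concentrate. Iterating converges to k ≈ 2.38.
Then θ = 37.4/(2.38−1) ≈ 27.2.

k ≈ 2.38, θ ≈ 27.2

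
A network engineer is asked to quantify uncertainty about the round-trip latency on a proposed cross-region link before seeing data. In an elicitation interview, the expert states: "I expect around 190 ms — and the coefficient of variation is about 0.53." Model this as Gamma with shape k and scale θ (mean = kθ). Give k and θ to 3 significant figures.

k ≈ 3.56, θ ≈ 53.4

For Gamma(k, scale θ): mean = kθ, variance = kθ², so CV = 1/√k.
CV = 0.53, hence k = 1/CV² = 3.56.
Then θ = mean/k = 190/3.56 = 53.4.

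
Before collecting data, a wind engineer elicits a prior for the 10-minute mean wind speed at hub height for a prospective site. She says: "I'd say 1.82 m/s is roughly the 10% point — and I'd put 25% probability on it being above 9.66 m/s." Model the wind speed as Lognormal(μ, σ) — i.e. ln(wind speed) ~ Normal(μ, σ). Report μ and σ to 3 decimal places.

If T ~ Lognormal(μ,σ) then ln T ~ Normal(μ,σ), so the p-quantile of ln T is μ + z_p·σ.
ln(1.82) = 0.5988 and ln(9.66) = 2.268; z_{0.1} = -1.282, z_{0.75} = 0.6745.
σ = (2.268 − 0.5988)/(0.6745 − (-1.282)) = 0.853.
μ = 0.5988 − (-1.282)·0.853 = 1.692.

μ ≈ 1.692, σ ≈ 0.853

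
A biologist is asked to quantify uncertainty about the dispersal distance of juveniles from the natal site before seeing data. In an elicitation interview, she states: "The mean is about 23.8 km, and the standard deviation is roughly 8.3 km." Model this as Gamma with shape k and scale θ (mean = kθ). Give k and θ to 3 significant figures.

k ≈ 8.22, θ ≈ 2.89

For Gamma(k, scale θ): mean = kθ, variance = kθ², so CV = 1/√k.
CV = SD/mean = 8.3/23.8 = 0.3487, hence k = 1/CV² = 8.22.
Then θ = mean/k = 23.8/8.22 = 2.89.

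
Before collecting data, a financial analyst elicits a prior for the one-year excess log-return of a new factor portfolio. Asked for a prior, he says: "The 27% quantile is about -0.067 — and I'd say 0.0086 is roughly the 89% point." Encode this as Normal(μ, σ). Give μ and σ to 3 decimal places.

For Normal(μ,σ), the p-quantile is μ + z_p·σ. Here z_{0.27} = -0.6128, z_{0.89} = 1.227.
So -0.067 = μ − 0.6128σ and 0.0086 = μ + 1.227σ.
Subtracting: σ = (0.0086 − -0.067)/(1.227 − (-0.6128)) = 0.041.
Then μ = -0.067 − (-0.6128)·0.041 = -0.042.

μ = -0.042, σ = 0.041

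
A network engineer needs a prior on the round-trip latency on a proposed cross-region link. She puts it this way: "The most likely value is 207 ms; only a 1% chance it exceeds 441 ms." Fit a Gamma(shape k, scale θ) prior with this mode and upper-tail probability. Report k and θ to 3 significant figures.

k ≈ 9.48, θ ≈ 24.4

Gamma(k,θ) with k>1 has mode (k−1)θ, so θ = 207/(k−1).
Need P(X < 441) = 0.99 with θ tied to k this way. Start at k = 2, θ = 207: P(X<441) ≈ 0.628.
Too low — raise k to concentrate. Iterating converges to k ≈ 9.48.
Then θ = 207/(9.48−1) ≈ 24.4.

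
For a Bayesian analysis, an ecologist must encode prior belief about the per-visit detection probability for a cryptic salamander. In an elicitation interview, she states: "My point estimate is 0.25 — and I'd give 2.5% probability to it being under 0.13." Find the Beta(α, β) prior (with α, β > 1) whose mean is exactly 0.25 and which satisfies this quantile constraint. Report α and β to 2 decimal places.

With mean 0.25 fixed, write α = 0.25s, β = 0.75s where s = α+β.
Need P(θ < 0.13) = 0.025 under Beta(0.25s, 0.75s). Normal approximation: (q−m)/√(m(1−m)/s) ≈ z_{0.025} = -1.96, so s ≈ 0.25·0.75·(-1.96)²/(0.13−0.25)² = 50.0.
At s = 50.0: P(θ<0.13) ≈ 0.013. Adjusting to match 0.025 gives s ≈ 39.71.
So α = 0.25·39.71 ≈ 9.93, β = 0.75·39.71 ≈ 29.78.

α ≈ 9.93, β ≈ 29.78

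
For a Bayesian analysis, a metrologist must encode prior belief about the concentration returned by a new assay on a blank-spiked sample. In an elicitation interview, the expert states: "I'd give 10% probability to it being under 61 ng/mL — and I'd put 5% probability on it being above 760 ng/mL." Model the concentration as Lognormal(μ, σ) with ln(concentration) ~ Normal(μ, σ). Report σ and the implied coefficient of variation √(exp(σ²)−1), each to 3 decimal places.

If T ~ Lognormal(μ,σ) then ln T ~ Normal(μ,σ), so the p-quantile of ln T is μ + z_p·σ.
ln(61) = 4.111 and ln(760) = 6.633; z_{0.1} = -1.282, z_{0.95} = 1.645.
σ = (6.633 − 4.111)/(1.645 − (-1.282)) = 0.862.
μ = 4.111 − (-1.282)·0.862 = 5.216.
CV = √(exp(σ²)−1) = √(exp(0.7430)−1) = 1.050.

σ ≈ 0.862, CV ≈ 1.050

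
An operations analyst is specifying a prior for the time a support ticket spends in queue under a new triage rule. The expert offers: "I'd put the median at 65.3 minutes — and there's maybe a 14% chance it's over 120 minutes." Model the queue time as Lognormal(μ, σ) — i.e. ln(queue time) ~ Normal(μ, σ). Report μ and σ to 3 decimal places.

If T ~ Lognormal(μ,σ) then ln T ~ Normal(μ,σ), so the p-quantile of ln T is μ + z_p·σ.
ln(65.3) = 4.179 and ln(120) = 4.787; z_{0.5} = 0, z_{0.86} = 1.08.
σ = (4.787 − 4.179)/(1.08 − (0)) = 0.563.
μ = 4.179 − (0)·0.563 = 4.179.

μ ≈ 4.179, σ ≈ 0.563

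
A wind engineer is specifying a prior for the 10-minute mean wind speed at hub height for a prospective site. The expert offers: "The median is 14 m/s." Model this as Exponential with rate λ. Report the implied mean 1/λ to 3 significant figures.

mean ≈ 20.2 m/s

Exponential median = ln 2 / λ, so λ = ln 2 / 14.0 = 0.0495.
Mean = 1/λ = 20.2 m/s.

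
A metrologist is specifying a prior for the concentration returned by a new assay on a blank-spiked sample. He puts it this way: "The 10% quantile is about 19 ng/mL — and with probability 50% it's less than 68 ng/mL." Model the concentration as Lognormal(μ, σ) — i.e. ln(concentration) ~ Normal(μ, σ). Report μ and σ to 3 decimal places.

μ ≈ 4.220, σ ≈ 0.995

If T ~ Lognormal(μ,σ) then ln T ~ Normal(μ,σ), so the p-quantile of ln T is μ + z_p·σ.
ln(19) = 2.944 and ln(68) = 4.22; z_{0.1} = -1.282, z_{0.5} = 0.
σ = (4.22 − 2.944)/(0 − (-1.282)) = 0.995.
μ = 2.944 − (-1.282)·0.995 = 4.220.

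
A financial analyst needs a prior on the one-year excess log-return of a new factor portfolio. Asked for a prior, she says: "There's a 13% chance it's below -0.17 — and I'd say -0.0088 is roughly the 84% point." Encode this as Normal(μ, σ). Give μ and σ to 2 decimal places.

μ = -0.08, σ = 0.08

For Normal(μ,σ), the p-quantile is μ + z_p·σ. Here z_{0.13} = -1.126, z_{0.84} = 0.9945.
So -0.17 = μ − 1.126σ and -0.0088 = μ + 0.9945σ.
Subtracting: σ = (-0.0088 − -0.17)/(0.9945 − (-1.126)) = 0.08.
Then μ = -0.17 − (-1.126)·0.08 = -0.08.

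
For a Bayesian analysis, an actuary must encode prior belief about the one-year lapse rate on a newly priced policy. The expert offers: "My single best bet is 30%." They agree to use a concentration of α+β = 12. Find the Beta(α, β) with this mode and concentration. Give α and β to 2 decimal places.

For α,β > 1 the Beta mode is (α−1)/(α+β−2). With α+β = 12, the mode is (α−1)/10.
Set (α−1)/10 = 0.3 → α = 1 + 0.3·10 = 4.00.
β = 12 − α = 8.00.

α = 4.00, β = 8.00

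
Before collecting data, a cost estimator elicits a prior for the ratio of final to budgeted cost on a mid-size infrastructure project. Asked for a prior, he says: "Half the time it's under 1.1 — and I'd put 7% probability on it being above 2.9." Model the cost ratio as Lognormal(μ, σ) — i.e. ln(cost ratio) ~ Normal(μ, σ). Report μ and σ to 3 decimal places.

If T ~ Lognormal(μ,σ) then ln T ~ Normal(μ,σ), so the p-quantile of ln T is μ + z_p·σ.
ln(1.1) = 0.09531 and ln(2.9) = 1.065; z_{0.5} = 0, z_{0.93} = 1.476.
σ = (1.065 − 0.09531)/(1.476 − (0)) = 0.657.
μ = 0.09531 − (0)·0.657 = 0.095.

μ ≈ 0.095, σ ≈ 0.657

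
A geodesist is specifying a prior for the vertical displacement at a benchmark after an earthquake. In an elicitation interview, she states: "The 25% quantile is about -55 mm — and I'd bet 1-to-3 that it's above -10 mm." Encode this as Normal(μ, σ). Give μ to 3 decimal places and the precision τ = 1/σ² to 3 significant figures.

For Normal(μ,σ), the p-quantile is μ + z_p·σ. Here z_{0.25} = -0.6745, z_{0.75} = 0.6745.
So -55 = μ − 0.6745σ and -10 = μ + 0.6745σ.
Subtracting: σ = (-10 − -55)/(0.6745 − (-0.6745)) = 33.359.
Then μ = -55 − (-0.6745)·33.359 = -32.500.
Precision τ = 1/σ² = 1/33.36² = 0.000899.

μ = -32.500, τ = 0.000899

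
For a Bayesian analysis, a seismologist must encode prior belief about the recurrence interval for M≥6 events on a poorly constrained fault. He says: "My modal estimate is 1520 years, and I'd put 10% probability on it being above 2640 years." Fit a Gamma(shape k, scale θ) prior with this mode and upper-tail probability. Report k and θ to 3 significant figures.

Gamma(k,θ) with k>1 has mode (k−1)θ, so θ = 1520/(k−1).
Need P(X < 2640) = 0.9 with θ tied to k this way. Start at k = 2, θ = 1520: P(X<2640) ≈ 0.518.
Too low — raise k to concentrate. Iterating converges to k ≈ 7.23.
Then θ = 1520/(7.23−1) ≈ 244.

k ≈ 7.23, θ ≈ 244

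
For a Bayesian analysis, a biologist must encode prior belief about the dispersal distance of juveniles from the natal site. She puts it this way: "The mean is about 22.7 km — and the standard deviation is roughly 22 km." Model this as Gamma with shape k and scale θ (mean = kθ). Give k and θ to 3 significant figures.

k ≈ 1.06, θ ≈ 21.3

For Gamma(k, scale θ): mean = kθ, variance = kθ², so CV = 1/√k.
CV = SD/mean = 22/22.7 = 0.9692, hence k = 1/CV² = 1.06.
Then θ = mean/k = 22.7/1.06 = 21.3.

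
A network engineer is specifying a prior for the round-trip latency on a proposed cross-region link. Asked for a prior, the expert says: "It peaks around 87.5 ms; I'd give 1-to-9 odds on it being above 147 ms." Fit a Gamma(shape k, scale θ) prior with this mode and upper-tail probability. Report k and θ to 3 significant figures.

Gamma(k,θ) with k>1 has mode (k−1)θ, so θ = 87.5/(k−1).
Need P(X < 147) = 0.9 with θ tied to k this way. Start at k = 2, θ = 87.5: P(X<147) ≈ 0.501.
Too low — raise k to concentrate. Iterating converges to k ≈ 8.02.
Then θ = 87.5/(8.02−1) ≈ 12.5.

k ≈ 8.02, θ ≈ 12.5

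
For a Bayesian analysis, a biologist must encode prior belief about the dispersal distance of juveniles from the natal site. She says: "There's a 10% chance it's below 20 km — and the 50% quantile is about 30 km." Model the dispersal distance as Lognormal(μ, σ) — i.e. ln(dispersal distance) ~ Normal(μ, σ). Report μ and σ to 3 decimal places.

μ ≈ 3.401, σ ≈ 0.316

If T ~ Lognormal(μ,σ) then ln T ~ Normal(μ,σ), so the p-quantile of ln T is μ + z_p·σ.
ln(20) = 2.996 and ln(30) = 3.401; z_{0.1} = -1.282, z_{0.5} = 0.
σ = (3.401 − 2.996)/(0 − (-1.282)) = 0.316.
μ = 2.996 − (-1.282)·0.316 = 3.401.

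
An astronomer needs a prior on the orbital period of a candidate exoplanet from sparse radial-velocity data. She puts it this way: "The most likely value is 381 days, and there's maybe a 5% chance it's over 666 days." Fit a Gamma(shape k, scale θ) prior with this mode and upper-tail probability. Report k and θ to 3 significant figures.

k ≈ 9.94, θ ≈ 42.6

Gamma(k,θ) with k>1 has mode (k−1)θ, so θ = 381/(k−1).
Need P(X < 666) = 0.95 with θ tied to k this way. Start at k = 2, θ = 381: P(X<666) ≈ 0.522.
Too low — raise k to concentrate. Iterating converges to k ≈ 9.94.
Then θ = 381/(9.94−1) ≈ 42.6.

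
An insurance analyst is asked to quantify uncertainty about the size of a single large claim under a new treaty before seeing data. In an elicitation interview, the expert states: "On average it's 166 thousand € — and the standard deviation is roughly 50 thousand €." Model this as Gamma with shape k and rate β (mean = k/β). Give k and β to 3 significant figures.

k ≈ 11, β ≈ 0.0664

For Gamma(k, rate β): mean = k/β, variance = k/β², so CV = 1/√k.
CV = SD/mean = 50/166 = 0.3012, hence k = 1/CV² = 11.
Then β = k/mean = 11/166 = 0.0664.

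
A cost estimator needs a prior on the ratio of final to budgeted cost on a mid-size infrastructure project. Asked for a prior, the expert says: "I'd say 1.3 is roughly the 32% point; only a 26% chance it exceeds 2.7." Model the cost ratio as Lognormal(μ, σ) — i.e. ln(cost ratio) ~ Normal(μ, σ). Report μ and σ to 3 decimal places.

μ ≈ 0.570, σ ≈ 0.658

If T ~ Lognormal(μ,σ) then ln T ~ Normal(μ,σ), so the p-quantile of ln T is μ + z_p·σ.
ln(1.3) = 0.2624 and ln(2.7) = 0.9933; z_{0.32} = -0.4677, z_{0.74} = 0.6433.
σ = (0.9933 − 0.2624)/(0.6433 − (-0.4677)) = 0.658.
μ = 0.2624 − (-0.4677)·0.658 = 0.570.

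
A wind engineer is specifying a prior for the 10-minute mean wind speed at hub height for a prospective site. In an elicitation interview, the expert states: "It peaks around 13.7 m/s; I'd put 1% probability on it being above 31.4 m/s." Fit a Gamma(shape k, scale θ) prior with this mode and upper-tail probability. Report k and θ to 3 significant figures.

k ≈ 7.95, θ ≈ 1.97

Gamma(k,θ) with k>1 has mode (k−1)θ, so θ = 13.7/(k−1).
Need P(X < 31.4) = 0.99 with θ tied to k this way. Start at k = 2, θ = 13.7: P(X<31.4) ≈ 0.667.
Too low — raise k to concentrate. Iterating converges to k ≈ 7.95.
Then θ = 13.7/(7.95−1) ≈ 1.97.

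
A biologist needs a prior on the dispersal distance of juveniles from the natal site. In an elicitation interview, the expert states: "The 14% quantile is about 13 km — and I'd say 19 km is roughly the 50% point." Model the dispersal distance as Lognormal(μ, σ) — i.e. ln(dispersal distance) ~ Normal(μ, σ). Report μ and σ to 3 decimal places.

If T ~ Lognormal(μ,σ) then ln T ~ Normal(μ,σ), so the p-quantile of ln T is μ + z_p·σ.
ln(13) = 2.565 and ln(19) = 2.944; z_{0.14} = -1.08, z_{0.5} = 0.
σ = (2.944 − 2.565)/(0 − (-1.08)) = 0.351.
μ = 2.565 − (-1.08)·0.351 = 2.944.

μ ≈ 2.944, σ ≈ 0.351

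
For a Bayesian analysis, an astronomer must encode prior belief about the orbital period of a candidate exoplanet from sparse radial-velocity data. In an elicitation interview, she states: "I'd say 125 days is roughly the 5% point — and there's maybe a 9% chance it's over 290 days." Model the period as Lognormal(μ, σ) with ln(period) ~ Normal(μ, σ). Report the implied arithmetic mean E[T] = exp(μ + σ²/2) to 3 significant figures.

If T ~ Lognormal(μ,σ) then ln T ~ Normal(μ,σ), so the p-quantile of ln T is μ + z_p·σ.
ln(125) = 4.828 and ln(290) = 5.67; z_{0.05} = -1.645, z_{0.91} = 1.341.
σ = (5.67 − 4.828)/(1.341 − (-1.645)) = 0.282.
μ = 4.828 − (-1.645)·0.282 = 5.292.
E[T] = exp(μ + σ²/2) = exp(5.292 + 0.0397) = 207 days.

E[T] ≈ 207 days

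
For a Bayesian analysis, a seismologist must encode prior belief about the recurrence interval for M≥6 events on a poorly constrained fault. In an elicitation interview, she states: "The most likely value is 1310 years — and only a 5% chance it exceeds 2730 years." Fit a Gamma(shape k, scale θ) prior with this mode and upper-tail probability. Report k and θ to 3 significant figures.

Gamma(k,θ) with k>1 has mode (k−1)θ, so θ = 1310/(k−1).
Need P(X < 2730) = 0.95 with θ tied to k this way. Start at k = 2, θ = 1310: P(X<2730) ≈ 0.616.
Too low — raise k to concentrate. Iterating converges to k ≈ 6.13.
Then θ = 1310/(6.13−1) ≈ 256.

k ≈ 6.13, θ ≈ 256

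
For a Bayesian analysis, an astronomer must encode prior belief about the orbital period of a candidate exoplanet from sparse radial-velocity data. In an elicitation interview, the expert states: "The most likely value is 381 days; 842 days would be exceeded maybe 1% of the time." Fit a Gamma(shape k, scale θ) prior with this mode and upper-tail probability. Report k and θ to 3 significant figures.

Gamma(k,θ) with k>1 has mode (k−1)θ, so θ = 381/(k−1).
Need P(X < 842) = 0.99 with θ tied to k this way. Start at k = 2, θ = 381: P(X<842) ≈ 0.648.
Too low — raise k to concentrate. Iterating converges to k ≈ 8.66.
Then θ = 381/(8.66−1) ≈ 49.7.

k ≈ 8.66, θ ≈ 49.7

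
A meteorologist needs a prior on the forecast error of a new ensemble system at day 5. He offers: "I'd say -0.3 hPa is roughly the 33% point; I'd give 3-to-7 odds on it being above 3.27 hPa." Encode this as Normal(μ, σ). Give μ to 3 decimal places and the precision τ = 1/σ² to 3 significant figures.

μ = 1.329, τ = 0.073

For Normal(μ,σ), the p-quantile is μ + z_p·σ. Here z_{0.33} = -0.4399, z_{0.7} = 0.5244.
So -0.3 = μ − 0.4399σ and 3.27 = μ + 0.5244σ.
Subtracting: σ = (3.27 − -0.3)/(0.5244 − (-0.4399)) = 3.702.
Then μ = -0.3 − (-0.4399)·3.702 = 1.329.
Precision τ = 1/σ² = 1/3.702² = 0.073.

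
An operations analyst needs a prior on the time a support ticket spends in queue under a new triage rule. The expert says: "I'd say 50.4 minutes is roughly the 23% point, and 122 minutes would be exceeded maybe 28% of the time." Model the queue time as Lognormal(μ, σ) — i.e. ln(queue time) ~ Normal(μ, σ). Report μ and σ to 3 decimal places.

μ ≈ 4.414, σ ≈ 0.669

If T ~ Lognormal(μ,σ) then ln T ~ Normal(μ,σ), so the p-quantile of ln T is μ + z_p·σ.
ln(50.4) = 3.92 and ln(122) = 4.804; z_{0.23} = -0.7388, z_{0.72} = 0.5828.
σ = (4.804 − 3.92)/(0.5828 − (-0.7388)) = 0.669.
μ = 3.92 − (-0.7388)·0.669 = 4.414.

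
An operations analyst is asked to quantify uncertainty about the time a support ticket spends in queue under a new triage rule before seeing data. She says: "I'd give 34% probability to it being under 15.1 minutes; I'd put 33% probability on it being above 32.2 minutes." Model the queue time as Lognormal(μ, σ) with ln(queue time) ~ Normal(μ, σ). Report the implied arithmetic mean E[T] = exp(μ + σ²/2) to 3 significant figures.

If T ~ Lognormal(μ,σ) then ln T ~ Normal(μ,σ), so the p-quantile of ln T is μ + z_p·σ.
ln(15.1) = 2.715 and ln(32.2) = 3.472; z_{0.34} = -0.4125, z_{0.67} = 0.4399.
σ = (3.472 − 2.715)/(0.4399 − (-0.4125)) = 0.888.
μ = 2.715 − (-0.4125)·0.888 = 3.081.
E[T] = exp(μ + σ²/2) = exp(3.081 + 0.3946) = 32.3 minutes.

E[T] ≈ 32.3 minutes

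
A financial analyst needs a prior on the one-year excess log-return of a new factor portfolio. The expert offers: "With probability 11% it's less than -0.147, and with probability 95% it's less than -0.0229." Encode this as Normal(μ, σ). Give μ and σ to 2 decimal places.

μ = -0.09, σ = 0.04

For Normal(μ,σ), the p-quantile is μ + z_p·σ. Here z_{0.11} = -1.227, z_{0.95} = 1.645.
So -0.147 = μ − 1.227σ and -0.0229 = μ + 1.645σ.
Subtracting: σ = (-0.0229 − -0.147)/(1.645 − (-1.227)) = 0.04.
Then μ = -0.147 − (-1.227)·0.04 = -0.09.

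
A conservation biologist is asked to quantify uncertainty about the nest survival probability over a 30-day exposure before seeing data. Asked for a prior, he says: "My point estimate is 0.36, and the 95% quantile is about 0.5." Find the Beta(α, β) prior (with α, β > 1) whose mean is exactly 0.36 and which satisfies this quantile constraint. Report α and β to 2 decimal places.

α ≈ 11.94, β ≈ 21.23

With mean 0.36 fixed, write α = 0.36s, β = 0.64s where s = α+β.
Need P(θ < 0.5) = 0.95 under Beta(0.36s, 0.64s). Normal approximation: (q−m)/√(m(1−m)/s) ≈ z_{0.95} = 1.64, so s ≈ 0.36·0.64·(1.64)²/(0.5−0.36)² = 31.8.
At s = 31.8: P(θ<0.5) ≈ 0.946. Adjusting to match 0.95 gives s ≈ 33.18.
So α = 0.36·33.18 ≈ 11.94, β = 0.64·33.18 ≈ 21.23.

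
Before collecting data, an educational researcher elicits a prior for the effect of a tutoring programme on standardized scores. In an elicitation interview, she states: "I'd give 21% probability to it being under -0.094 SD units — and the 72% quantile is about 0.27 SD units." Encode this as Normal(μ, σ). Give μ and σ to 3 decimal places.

μ = 0.117, σ = 0.262

For Normal(μ,σ), the p-quantile is μ + z_p·σ. Here z_{0.21} = -0.8064, z_{0.72} = 0.5828.
So -0.094 = μ − 0.8064σ and 0.27 = μ + 0.5828σ.
Subtracting: σ = (0.27 − -0.094)/(0.5828 − (-0.8064)) = 0.262.
Then μ = -0.094 − (-0.8064)·0.262 = 0.117.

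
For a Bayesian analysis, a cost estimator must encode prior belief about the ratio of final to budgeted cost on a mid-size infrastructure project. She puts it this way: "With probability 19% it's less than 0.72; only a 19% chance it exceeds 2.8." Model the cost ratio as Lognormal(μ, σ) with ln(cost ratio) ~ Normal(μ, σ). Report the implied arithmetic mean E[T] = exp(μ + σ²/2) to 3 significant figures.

E[T] ≈ 1.91

If T ~ Lognormal(μ,σ) then ln T ~ Normal(μ,σ), so the p-quantile of ln T is μ + z_p·σ.
ln(0.72) = -0.3285 and ln(2.8) = 1.03; z_{0.19} = -0.8779, z_{0.81} = 0.8779.
σ = (1.03 − -0.3285)/(0.8779 − (-0.8779)) = 0.774.
μ = -0.3285 − (-0.8779)·0.774 = 0.351.
E[T] = exp(μ + σ²/2) = exp(0.351 + 0.2992) = 1.91.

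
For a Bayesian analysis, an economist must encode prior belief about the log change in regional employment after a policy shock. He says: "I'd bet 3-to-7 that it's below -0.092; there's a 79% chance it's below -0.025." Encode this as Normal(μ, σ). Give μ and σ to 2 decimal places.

For Normal(μ,σ), the p-quantile is μ + z_p·σ. Here z_{0.3} = -0.5244, z_{0.79} = 0.8064.
So -0.092 = μ − 0.5244σ and -0.025 = μ + 0.8064σ.
Subtracting: σ = (-0.025 − -0.092)/(0.8064 − (-0.5244)) = 0.05.
Then μ = -0.092 − (-0.5244)·0.05 = -0.07.

μ = -0.07, σ = 0.05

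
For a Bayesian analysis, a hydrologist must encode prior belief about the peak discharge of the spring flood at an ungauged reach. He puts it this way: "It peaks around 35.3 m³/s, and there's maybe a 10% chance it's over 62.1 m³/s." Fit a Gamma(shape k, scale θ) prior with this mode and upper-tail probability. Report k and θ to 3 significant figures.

Gamma(k,θ) with k>1 has mode (k−1)θ, so θ = 35.3/(k−1).
Need P(X < 62.1) = 0.9 with θ tied to k this way. Start at k = 2, θ = 35.3: P(X<62.1) ≈ 0.525.
Too low — raise k to concentrate. Iterating converges to k ≈ 6.95.
Then θ = 35.3/(6.95−1) ≈ 5.93.

k ≈ 6.95, θ ≈ 5.93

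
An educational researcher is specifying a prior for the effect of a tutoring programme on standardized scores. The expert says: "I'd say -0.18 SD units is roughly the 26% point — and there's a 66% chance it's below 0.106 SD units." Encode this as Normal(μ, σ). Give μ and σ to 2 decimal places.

For Normal(μ,σ), the p-quantile is μ + z_p·σ. Here z_{0.26} = -0.6433, z_{0.66} = 0.4125.
So -0.18 = μ − 0.6433σ and 0.106 = μ + 0.4125σ.
Subtracting: σ = (0.106 − -0.18)/(0.4125 − (-0.6433)) = 0.27.
Then μ = -0.18 − (-0.6433)·0.27 = -0.01.

μ = -0.01, σ = 0.27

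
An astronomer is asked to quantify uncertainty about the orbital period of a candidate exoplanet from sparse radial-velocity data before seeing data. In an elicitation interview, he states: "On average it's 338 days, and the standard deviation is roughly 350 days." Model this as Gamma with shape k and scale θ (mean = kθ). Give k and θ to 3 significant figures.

k ≈ 0.933, θ ≈ 362

For Gamma(k, scale θ): mean = kθ, variance = kθ², so CV = 1/√k.
CV = SD/mean = 350/338 = 1.036, hence k = 1/CV² = 0.933.
Then θ = mean/k = 338/0.933 = 362.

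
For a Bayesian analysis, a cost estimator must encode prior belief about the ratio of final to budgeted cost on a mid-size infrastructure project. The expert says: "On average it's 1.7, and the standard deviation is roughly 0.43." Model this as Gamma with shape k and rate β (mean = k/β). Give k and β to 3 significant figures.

k ≈ 15.6, β ≈ 9.19

For Gamma(k, rate β): mean = k/β, variance = k/β², so CV = 1/√k.
CV = SD/mean = 0.43/1.7 = 0.2529, hence k = 1/CV² = 15.6.
Then β = k/mean = 15.6/1.7 = 9.19.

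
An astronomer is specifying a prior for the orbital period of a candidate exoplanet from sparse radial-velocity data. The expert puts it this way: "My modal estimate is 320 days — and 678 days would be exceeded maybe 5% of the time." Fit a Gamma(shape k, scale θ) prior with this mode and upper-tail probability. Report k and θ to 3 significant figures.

Gamma(k,θ) with k>1 has mode (k−1)θ, so θ = 320/(k−1).
Need P(X < 678) = 0.95 with θ tied to k this way. Start at k = 2, θ = 320: P(X<678) ≈ 0.625.
Too low — raise k to concentrate. Iterating converges to k ≈ 5.9.
Then θ = 320/(5.9−1) ≈ 65.4.

k ≈ 5.9, θ ≈ 65.4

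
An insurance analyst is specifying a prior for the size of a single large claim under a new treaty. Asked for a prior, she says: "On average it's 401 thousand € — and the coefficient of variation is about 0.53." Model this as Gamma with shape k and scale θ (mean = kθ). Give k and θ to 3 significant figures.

k ≈ 3.56, θ ≈ 113

For Gamma(k, scale θ): mean = kθ, variance = kθ², so CV = 1/√k.
CV = 0.53, hence k = 1/CV² = 3.56.
Then θ = mean/k = 401/3.56 = 113.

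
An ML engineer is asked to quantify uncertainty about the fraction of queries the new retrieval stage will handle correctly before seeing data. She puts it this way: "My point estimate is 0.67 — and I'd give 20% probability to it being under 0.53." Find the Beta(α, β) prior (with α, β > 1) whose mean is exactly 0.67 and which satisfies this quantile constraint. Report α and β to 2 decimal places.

With mean 0.67 fixed, write α = 0.67s, β = 0.33s where s = α+β.
Need P(θ < 0.53) = 0.2 under Beta(0.67s, 0.33s). Normal approximation: (q−m)/√(m(1−m)/s) ≈ z_{0.2} = -0.842, so s ≈ 0.67·0.33·(-0.842)²/(0.53−0.67)² = 8.0.
At s = 8.0: P(θ<0.53) ≈ 0.194. Adjusting to match 0.2 gives s ≈ 7.52.
So α = 0.67·7.52 ≈ 5.04, β = 0.33·7.52 ≈ 2.48.

α ≈ 5.04, β ≈ 2.48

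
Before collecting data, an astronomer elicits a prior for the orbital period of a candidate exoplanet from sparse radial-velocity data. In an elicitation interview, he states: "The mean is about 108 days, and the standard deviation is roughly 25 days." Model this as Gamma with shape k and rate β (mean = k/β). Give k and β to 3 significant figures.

For Gamma(k, rate β): mean = k/β, variance = k/β², so CV = 1/√k.
CV = SD/mean = 25/108 = 0.2315, hence k = 1/CV² = 18.7.
Then β = k/mean = 18.7/108 = 0.173.

k ≈ 18.7, β ≈ 0.173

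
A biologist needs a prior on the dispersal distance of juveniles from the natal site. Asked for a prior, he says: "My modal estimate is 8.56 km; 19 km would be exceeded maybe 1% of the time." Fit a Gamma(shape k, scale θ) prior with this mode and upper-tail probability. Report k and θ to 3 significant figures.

Gamma(k,θ) with k>1 has mode (k−1)θ, so θ = 8.56/(k−1).
Need P(X < 19) = 0.99 with θ tied to k this way. Start at k = 2, θ = 8.56: P(X<19) ≈ 0.650.
Too low — raise k to concentrate. Iterating converges to k ≈ 8.57.
Then θ = 8.56/(8.57−1) ≈ 1.13.

k ≈ 8.57, θ ≈ 1.13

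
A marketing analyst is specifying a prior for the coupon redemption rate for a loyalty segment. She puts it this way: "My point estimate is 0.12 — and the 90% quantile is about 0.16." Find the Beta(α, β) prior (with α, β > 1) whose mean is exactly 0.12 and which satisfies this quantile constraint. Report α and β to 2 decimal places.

With mean 0.12 fixed, write α = 0.12s, β = 0.88s where s = α+β.
Need P(θ < 0.16) = 0.9 under Beta(0.12s, 0.88s). Normal approximation: (q−m)/√(m(1−m)/s) ≈ z_{0.9} = 1.28, so s ≈ 0.12·0.88·(1.28)²/(0.16−0.12)² = 108.4.
At s = 108.4: P(θ<0.16) ≈ 0.894. Adjusting to match 0.9 gives s ≈ 114.64.
So α = 0.12·114.64 ≈ 13.76, β = 0.88·114.64 ≈ 100.88.

α ≈ 13.76, β ≈ 100.88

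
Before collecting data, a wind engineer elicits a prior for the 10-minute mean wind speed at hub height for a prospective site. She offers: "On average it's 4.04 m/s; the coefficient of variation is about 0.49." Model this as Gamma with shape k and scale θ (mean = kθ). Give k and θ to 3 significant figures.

k ≈ 4.16, θ ≈ 0.97

For Gamma(k, scale θ): mean = kθ, variance = kθ², so CV = 1/√k.
CV = 0.49, hence k = 1/CV² = 4.16.
Then θ = mean/k = 4.04/4.16 = 0.97.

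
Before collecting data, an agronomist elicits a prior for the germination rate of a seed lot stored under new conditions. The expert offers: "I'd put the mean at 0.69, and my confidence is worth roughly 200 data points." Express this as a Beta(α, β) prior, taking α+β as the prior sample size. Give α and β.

Under the effective-sample-size interpretation, Beta(α, β) has prior mean α/(α+β) and prior sample size α+β.
So α+β = 200 and α/(α+β) = 0.69, giving α = 0.69·200 = 138 and β = 200 − 138 = 62.

α = 138, β = 62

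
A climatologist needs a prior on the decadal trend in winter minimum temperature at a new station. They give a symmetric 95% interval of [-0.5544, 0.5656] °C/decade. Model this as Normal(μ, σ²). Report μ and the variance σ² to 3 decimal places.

A symmetric 95% interval runs μ ± z·σ with z = 1.96.
Half-width = 0.56, so σ = 0.56/1.96 = 0.2857 and σ² = 0.082.
μ is the interval midpoint, 0.006.

μ = 0.006, σ² = 0.082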